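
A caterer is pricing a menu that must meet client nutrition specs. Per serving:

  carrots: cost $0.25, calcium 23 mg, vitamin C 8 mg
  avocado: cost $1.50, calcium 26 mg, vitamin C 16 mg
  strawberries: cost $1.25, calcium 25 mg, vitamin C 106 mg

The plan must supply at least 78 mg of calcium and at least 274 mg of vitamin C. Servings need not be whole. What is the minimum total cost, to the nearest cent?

Check every corner: each single food scaled to meet both minima, and each pair solved so both constraints bind.
carrots only: max(78/23, 274/8) = 34.25 servings → $8.56.
avocado only: max(78/26, 274/16) = 17.12 servings → $25.69.
strawberries only: max(78/25, 274/106) = 3.12 servings → $3.90.
carrots + avocado: intersection lies outside the first quadrant.
carrots + strawberries with both tight: 0.6336 servings and 2.537 servings → $3.33.
avocado + strawberries with both tight: 0.6019 servings and 2.494 servings → $4.02.
So the least-cost plan costs $3.33.

$3.33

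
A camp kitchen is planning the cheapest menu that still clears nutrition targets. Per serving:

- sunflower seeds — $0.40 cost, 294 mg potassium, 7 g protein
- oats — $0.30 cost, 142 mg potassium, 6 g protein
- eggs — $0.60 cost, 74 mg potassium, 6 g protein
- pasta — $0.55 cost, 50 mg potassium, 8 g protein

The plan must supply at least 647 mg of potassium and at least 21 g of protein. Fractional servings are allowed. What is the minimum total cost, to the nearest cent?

$1.11

This is a tiny linear program; its minimum lies at a vertex of the feasible set. List the vertices and price them.
sunflower seeds only: max(647/294, 21/7) = 3 servings → $1.20.
oats only: max(647/142, 21/6) = 4.556 servings → $1.37.
eggs only: max(647/74, 21/6) = 8.743 servings → $5.25.
pasta only: max(647/50, 21/8) = 12.94 servings → $7.12.
sunflower seeds + oats with both tight: 1.169 servings and 2.136 servings → $1.11.
sunflower seeds + eggs with both tight: 1.868 servings and 1.32 servings → $1.54.
sunflower seeds + pasta with both tight: 2.061 servings and 0.8217 servings → $1.28.
oats + eggs with both targets exact would need a negative amount; discard.
oats + pasta with both targets exact would need a negative amount; discard.
eggs + pasta with both targets exact would need a negative amount; discard.
The minimum over all feasible corners is $1.11.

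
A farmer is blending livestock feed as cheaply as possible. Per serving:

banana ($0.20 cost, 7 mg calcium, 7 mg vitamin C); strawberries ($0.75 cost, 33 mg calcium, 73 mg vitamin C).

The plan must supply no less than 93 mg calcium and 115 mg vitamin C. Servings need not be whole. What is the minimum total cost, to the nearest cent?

$2.11

Minimising a linear cost over {calcium ≥ 93, vitamin C ≥ 115, servings ≥ 0} — the optimum is at a vertex, using one or two foods.
banana only: max(93/7, 115/7) = 16.43 servings → $3.29.
strawberries only: max(93/33, 115/73) = 2.818 servings → $2.11.
banana + strawberries with both tight: 10.69 servings and 0.55 servings → $2.55.
Cheapest feasible corner: $2.11.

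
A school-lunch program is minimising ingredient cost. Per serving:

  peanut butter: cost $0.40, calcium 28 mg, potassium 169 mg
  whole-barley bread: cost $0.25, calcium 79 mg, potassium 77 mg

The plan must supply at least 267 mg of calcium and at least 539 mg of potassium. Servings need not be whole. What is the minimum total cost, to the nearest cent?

peanut butter only: max(267/28, 539/169) = 9.536 servings → $3.81.
whole-barley bread only: max(267/79, 539/77) = 7 servings → $1.75.
peanut butter + whole-barley bread with both tight: 1.967 servings and 2.683 servings → $1.46.
Cheapest feasible corner: $1.46.

$1.46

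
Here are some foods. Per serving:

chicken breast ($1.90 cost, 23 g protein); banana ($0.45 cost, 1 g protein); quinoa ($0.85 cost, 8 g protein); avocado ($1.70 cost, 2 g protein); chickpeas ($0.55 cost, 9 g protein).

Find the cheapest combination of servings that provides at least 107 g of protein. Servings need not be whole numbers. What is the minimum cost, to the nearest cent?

$6.54

Cost per g of protein: chickpeas $0.0611, chicken breast $0.0826, quinoa $0.1062, banana $0.4500, avocado $0.8500.
With no serving limits, use only chickpeas: 107 g / 9 g = 11.89 servings × $0.55 = $6.54.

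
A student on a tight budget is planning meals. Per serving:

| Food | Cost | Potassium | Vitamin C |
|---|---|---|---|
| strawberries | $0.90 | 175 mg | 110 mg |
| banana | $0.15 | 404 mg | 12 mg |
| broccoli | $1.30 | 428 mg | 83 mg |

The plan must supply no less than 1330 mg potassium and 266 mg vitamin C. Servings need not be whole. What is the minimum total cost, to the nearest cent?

$2.30

Check every corner: each single food scaled to meet both minima, and each pair solved so both constraints bind.
strawberries only: max(1330/175, 266/110) = 7.6 servings → $6.84.
banana only: max(1330/404, 266/12) = 22.17 servings → $3.33.
broccoli only: max(1330/428, 266/83) = 3.205 servings → $4.17.
strawberries + banana with both tight: 2.161 servings and 2.356 servings → $2.30.
strawberries + broccoli with both tight: 0.1062 servings and 3.064 servings → $4.08.
banana + broccoli: intersection lies outside the first quadrant.
Cheapest feasible corner: $2.30.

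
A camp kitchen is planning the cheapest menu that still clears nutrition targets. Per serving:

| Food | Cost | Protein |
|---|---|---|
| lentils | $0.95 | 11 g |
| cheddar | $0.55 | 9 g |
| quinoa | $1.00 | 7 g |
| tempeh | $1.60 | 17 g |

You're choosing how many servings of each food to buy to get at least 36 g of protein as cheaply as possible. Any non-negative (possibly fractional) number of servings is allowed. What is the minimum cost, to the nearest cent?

$2.20

Cost per g of protein: cheddar $0.0611, lentils $0.0864, tempeh $0.0941, quinoa $0.1429.
With no serving limits, use only cheddar: 36 g / 9 g = 4 servings × $0.55 = $2.20.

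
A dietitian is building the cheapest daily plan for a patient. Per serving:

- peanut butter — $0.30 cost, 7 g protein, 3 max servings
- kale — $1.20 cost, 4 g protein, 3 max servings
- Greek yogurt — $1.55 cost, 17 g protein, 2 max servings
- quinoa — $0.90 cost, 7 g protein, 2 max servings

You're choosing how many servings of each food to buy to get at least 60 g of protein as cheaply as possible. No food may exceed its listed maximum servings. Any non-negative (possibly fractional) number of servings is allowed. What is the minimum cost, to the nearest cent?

Cost per g of protein: peanut butter $0.0429, Greek yogurt $0.0912, quinoa $0.1286, kale $0.3000.
Take 3 servings of peanut butter: +21.0 g protein for $0.90 (total $0.90, still need 39.0 g).
Take 2 servings of Greek yogurt: +34.0 g protein for $3.10 (total $4.00, still need 5.0 g).
Take 0.7143 servings of quinoa: +5.0 g protein for $0.64 (total $4.64, still need 0.0 g).
Greedy by cheapest-per-g is optimal for a single linear constraint, so the minimum cost is $4.64.

$4.64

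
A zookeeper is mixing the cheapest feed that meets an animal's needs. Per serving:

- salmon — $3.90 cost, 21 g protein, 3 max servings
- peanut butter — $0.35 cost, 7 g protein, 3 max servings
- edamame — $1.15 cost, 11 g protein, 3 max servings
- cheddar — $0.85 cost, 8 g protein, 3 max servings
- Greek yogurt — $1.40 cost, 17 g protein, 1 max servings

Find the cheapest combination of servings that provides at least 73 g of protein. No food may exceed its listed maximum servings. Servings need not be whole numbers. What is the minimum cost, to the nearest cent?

Cost per g of protein: peanut butter $0.0500, Greek yogurt $0.0824, edamame $0.1045, cheddar $0.1062, salmon $0.1857.
Take 3 servings of peanut butter: +21.0 g protein for $1.05 (total $1.05, still need 52.0 g).
Take 1 serving of Greek yogurt: +17.0 g protein for $1.40 (total $2.45, still need 35.0 g).
Take 3 servings of edamame: +33.0 g protein for $3.45 (total $5.90, still need 2.0 g).
Take 0.25 servings of cheddar: +2.0 g protein for $0.21 (total $6.11, still need 0.0 g).
Filling from the cheapest source first is optimal under one linear minimum: $6.11.

$6.11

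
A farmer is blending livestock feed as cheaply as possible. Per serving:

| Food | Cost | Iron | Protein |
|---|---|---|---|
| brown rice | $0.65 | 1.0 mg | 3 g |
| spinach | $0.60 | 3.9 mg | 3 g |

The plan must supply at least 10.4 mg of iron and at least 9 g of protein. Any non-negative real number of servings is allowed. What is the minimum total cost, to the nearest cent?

$1.80

With two linear requirements the optimum uses one or two foods; enumerate the corners.
brown rice only: max(10.4/1.0, 9/3) = 10.4 servings → $6.76.
spinach only: max(10.4/3.9, 9/3) = 3 servings → $1.80.
brown rice + spinach with both tight: 0.4483 servings and 2.552 servings → $1.82.
The minimum over all feasible corners is $1.80.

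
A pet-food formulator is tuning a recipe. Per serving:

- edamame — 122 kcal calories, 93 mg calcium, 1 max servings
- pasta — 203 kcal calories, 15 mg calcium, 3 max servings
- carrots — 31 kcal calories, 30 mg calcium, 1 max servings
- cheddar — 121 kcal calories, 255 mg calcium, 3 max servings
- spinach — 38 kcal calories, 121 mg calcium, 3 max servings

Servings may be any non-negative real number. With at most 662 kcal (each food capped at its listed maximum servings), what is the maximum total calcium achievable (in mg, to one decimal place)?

1253.4 mg

Calcium per kcal: spinach 3.184, cheddar 2.107, carrots 0.9677, edamame 0.7623, pasta 0.07389.
Take 3 servings of spinach: uses 114 kcal, +363.0 mg calcium (running total 363.0 mg).
Take 3 servings of cheddar: uses 363 kcal, +765.0 mg calcium (running total 1128.0 mg).
Take 1 serving of carrots: uses 31 kcal, +30.0 mg calcium (running total 1158.0 mg).
Take 1 serving of edamame: uses 122 kcal, +93.0 mg calcium (running total 1251.0 mg).
Take 0.1576 servings of pasta: uses 32 kcal, +2.4 mg calcium (running total 1253.4 mg).
Filling greedily by calcium-per-kcal is optimal for one linear limit, giving 1253.4 mg.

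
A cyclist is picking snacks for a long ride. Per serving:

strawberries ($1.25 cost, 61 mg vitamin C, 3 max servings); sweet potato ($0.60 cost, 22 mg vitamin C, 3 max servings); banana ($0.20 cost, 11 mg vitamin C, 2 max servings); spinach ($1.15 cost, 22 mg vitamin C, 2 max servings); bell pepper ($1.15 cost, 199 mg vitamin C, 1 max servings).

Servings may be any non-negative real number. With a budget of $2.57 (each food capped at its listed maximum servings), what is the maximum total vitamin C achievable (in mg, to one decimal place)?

270.8 mg

Vitamin C per dollar: bell pepper 173, banana 55, strawberries 48.8, sweet potato 36.67, spinach 19.13.
Take 1 serving of bell pepper: spends $1.15, +199.0 mg vitamin C (running total 199.0 mg).
Take 2 servings of banana: spends $0.40, +22.0 mg vitamin C (running total 221.0 mg).
Take 0.816 servings of strawberries: spends $1.02, +49.8 mg vitamin C (running total 270.8 mg).
Greedy by best ratio exhausts the cost allowance optimally: 270.8 mg.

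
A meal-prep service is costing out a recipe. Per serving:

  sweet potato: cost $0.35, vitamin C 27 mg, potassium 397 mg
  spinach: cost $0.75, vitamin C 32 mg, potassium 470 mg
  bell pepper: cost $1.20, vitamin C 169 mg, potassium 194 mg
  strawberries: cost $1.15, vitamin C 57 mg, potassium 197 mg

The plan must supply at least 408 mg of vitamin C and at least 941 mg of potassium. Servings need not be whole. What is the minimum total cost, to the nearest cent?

This is a tiny linear program; its minimum lies at a vertex of the feasible set. List the vertices and price them.
sweet potato only: max(408/27, 941/397) = 15.11 servings → $5.29.
spinach only: max(408/32, 941/470) = 12.75 servings → $9.56.
bell pepper only: max(408/169, 941/194) = 4.851 servings → $5.82.
strawberries only: max(408/57, 941/197) = 7.158 servings → $8.23.
sweet potato + spinach: the both-tight solution has a negative serving — not a feasible corner.
sweet potato + bell pepper with both tight: 1.291 servings and 2.208 servings → $3.10.
sweet potato + strawberries: intersection lies outside the first quadrant.
spinach + bell pepper with both tight: 1.091 servings and 2.208 servings → $3.47.
spinach + strawberries: the both-tight solution has a negative serving — not a feasible corner.
bell pepper + strawberries with both tight: 1.203 servings and 3.592 servings → $5.57.
So the least-cost plan costs $3.10.

$3.10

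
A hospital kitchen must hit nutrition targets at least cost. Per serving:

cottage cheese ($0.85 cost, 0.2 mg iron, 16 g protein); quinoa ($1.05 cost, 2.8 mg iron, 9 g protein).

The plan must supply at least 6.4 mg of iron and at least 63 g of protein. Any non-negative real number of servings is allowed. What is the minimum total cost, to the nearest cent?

$4.54

For a min-cost LP with two ≥-constraints, a basic feasible solution has at most two positive variables.
cottage cheese only: max(6.4/0.2, 63/16) = 32 servings → $27.20.
quinoa only: max(6.4/2.8, 63/9) = 7 servings → $7.35.
cottage cheese + quinoa with both tight: 2.763 servings and 2.088 servings → $4.54.
So the least-cost plan costs $4.54.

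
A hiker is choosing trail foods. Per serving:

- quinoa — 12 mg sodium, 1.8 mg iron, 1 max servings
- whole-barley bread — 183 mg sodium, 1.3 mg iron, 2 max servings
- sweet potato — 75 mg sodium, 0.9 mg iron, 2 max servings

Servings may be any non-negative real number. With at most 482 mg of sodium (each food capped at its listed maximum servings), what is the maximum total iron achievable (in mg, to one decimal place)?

5.9 mg

Iron per mg sodium: quinoa 0.15, sweet potato 0.012, whole-barley bread 0.007104.
Take 1 serving of quinoa: uses 12 mg sodium, +1.8 mg iron (running total 1.8 mg).
Take 2 servings of sweet potato: uses 150 mg sodium, +1.8 mg iron (running total 3.6 mg).
Take 1.749 servings of whole-barley bread: uses 320 mg sodium, +2.3 mg iron (running total 5.9 mg).
Greedy by best ratio exhausts the sodium allowance optimally: 5.9 mg.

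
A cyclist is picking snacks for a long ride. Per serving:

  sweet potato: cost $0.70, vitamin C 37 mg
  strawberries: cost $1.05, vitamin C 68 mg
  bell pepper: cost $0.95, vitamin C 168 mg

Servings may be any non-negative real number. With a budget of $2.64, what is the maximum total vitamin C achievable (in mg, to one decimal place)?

466.9 mg

Vitamin C per dollar: bell pepper 176.8, strawberries 64.76, sweet potato 52.86.
With no serving limits, spend the whole cost allowance on bell pepper: $2.64 / $0.95 × 168 mg = 466.9 mg.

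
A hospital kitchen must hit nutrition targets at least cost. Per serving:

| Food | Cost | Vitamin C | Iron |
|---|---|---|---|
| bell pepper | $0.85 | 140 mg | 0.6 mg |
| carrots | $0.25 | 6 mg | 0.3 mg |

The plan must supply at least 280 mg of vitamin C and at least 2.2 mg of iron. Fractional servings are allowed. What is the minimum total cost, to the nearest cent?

The cheapest plan sits at a corner of the feasible region — with two constraints it uses at most two foods.
bell pepper only: max(280/140, 2.2/0.6) = 3.667 servings → $3.12.
carrots only: max(280/6, 2.2/0.3) = 46.67 servings → $11.67.
bell pepper + carrots with both tight: 1.844 servings and 3.646 servings → $2.48.
Cheapest feasible corner: $2.48.

$2.48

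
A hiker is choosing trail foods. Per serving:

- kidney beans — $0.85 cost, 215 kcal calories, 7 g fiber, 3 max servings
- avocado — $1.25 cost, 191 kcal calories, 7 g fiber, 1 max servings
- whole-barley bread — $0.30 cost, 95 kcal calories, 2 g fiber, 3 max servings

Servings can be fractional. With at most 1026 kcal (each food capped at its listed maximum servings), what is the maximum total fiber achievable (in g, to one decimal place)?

32.0 g

Fiber per kcal: avocado 0.03665, kidney beans 0.03256, whole-barley bread 0.02105.
Take 1 serving of avocado: uses 191 kcal, +7.0 g fiber (running total 7.0 g).
Take 3 servings of kidney beans: uses 645 kcal, +21.0 g fiber (running total 28.0 g).
Take 2 servings of whole-barley bread: uses 190 kcal, +4.0 g fiber (running total 32.0 g).
Greedy by best ratio exhausts the calories allowance optimally: 32.0 g.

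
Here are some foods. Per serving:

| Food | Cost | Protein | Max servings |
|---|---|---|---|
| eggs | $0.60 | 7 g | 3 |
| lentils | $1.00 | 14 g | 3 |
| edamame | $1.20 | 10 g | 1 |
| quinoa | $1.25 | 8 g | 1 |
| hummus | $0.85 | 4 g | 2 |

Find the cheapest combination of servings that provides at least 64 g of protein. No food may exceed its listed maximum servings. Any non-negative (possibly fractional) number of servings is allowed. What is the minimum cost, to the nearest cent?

$4.92

Cost per g of protein: lentils $0.0714, eggs $0.0857, edamame $0.1200, quinoa $0.1562, hummus $0.2125.
Take 3 servings of lentils: +42.0 g protein for $3.00 (total $3.00, still need 22.0 g).
Take 3 servings of eggs: +21.0 g protein for $1.80 (total $4.80, still need 1.0 g).
Take 0.1 servings of edamame: +1.0 g protein for $0.12 (total $4.92, still need 0.0 g).
Filling from the cheapest source first is optimal under one linear minimum: $4.92.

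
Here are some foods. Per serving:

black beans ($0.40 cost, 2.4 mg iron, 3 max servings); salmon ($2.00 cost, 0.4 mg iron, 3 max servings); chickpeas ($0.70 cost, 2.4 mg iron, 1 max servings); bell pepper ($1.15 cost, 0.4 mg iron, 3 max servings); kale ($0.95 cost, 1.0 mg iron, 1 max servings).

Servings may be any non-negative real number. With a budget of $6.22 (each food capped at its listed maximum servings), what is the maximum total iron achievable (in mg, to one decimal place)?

11.8 mg

Iron per dollar: black beans 6, chickpeas 3.429, kale 1.053, bell pepper 0.3478, salmon 0.2.
Take 3 servings of black beans: spends $1.20, +7.2 mg iron (running total 7.2 mg).
Take 1 serving of chickpeas: spends $0.70, +2.4 mg iron (running total 9.6 mg).
Take 1 serving of kale: spends $0.95, +1.0 mg iron (running total 10.6 mg).
Take 2.93 servings of bell pepper: spends $3.37, +1.2 mg iron (running total 11.8 mg).
Greedy by best ratio exhausts the cost allowance optimally: 11.8 mg.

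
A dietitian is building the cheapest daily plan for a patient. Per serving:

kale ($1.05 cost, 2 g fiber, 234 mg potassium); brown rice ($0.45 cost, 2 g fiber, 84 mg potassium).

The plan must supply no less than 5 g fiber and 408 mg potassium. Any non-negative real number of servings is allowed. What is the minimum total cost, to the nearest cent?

kale only: max(5/2, 408/234) = 2.5 servings → $2.62.
brown rice only: max(5/2, 408/84) = 4.857 servings → $2.19.
kale + brown rice with both tight: 1.32 servings and 1.18 servings → $1.92.
Cheapest feasible corner: $1.92.

$1.92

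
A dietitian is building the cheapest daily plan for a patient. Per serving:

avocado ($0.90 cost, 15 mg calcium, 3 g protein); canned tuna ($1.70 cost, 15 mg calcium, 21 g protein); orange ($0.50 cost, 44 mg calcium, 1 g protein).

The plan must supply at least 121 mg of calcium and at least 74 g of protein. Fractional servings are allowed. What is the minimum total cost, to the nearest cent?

For a min-cost LP with two ≥-constraints, a basic feasible solution has at most two positive variables.
avocado only: max(121/15, 74/3) = 24.67 servings → $22.20.
canned tuna only: max(121/15, 74/21) = 8.067 servings → $13.71.
orange only: max(121/44, 74/1) = 74 servings → $37.00.
avocado + canned tuna with both tight: 5.3 servings and 2.767 servings → $9.47.
avocado + orange with both targets exact would need a negative amount; discard.
canned tuna + orange with both tight: 3.449 servings and 1.574 servings → $6.65.
So the least-cost plan costs $6.65.

$6.65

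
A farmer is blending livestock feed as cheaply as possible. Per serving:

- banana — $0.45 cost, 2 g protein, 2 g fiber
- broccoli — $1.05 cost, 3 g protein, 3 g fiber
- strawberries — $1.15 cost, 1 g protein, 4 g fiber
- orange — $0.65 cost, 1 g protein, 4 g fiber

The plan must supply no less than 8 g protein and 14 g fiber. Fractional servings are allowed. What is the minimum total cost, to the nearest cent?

Check every corner: each single food scaled to meet both minima, and each pair solved so both constraints bind.
banana only: max(8/2, 14/2) = 7 servings → $3.15.
broccoli only: max(8/3, 14/3) = 4.667 servings → $4.90.
strawberries only: max(8/1, 14/4) = 8 servings → $9.20.
orange only: max(8/1, 14/4) = 8 servings → $5.20.
banana + broccoli (both tight): parallel constraints — no distinct corner.
banana + strawberries with both tight: 3 servings and 2 servings → $3.65.
banana + orange with both tight: 3 servings and 2 servings → $2.65.
broccoli + strawberries with both tight: 2 servings and 2 servings → $4.40.
broccoli + orange with both tight: 2 servings and 2 servings → $3.40.
strawberries + orange (both tight): parallel constraints — no distinct corner.
So the least-cost plan costs $2.65.

$2.65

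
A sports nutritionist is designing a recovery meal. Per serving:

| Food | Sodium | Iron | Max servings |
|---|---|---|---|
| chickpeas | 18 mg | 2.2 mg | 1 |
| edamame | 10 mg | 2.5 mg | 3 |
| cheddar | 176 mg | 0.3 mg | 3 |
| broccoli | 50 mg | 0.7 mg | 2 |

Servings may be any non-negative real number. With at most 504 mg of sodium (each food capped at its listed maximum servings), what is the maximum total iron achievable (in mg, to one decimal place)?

Iron per mg sodium: edamame 0.25, chickpeas 0.1222, broccoli 0.014, cheddar 0.001705.
Take 3 servings of edamame: uses 30 mg sodium, +7.5 mg iron (running total 7.5 mg).
Take 1 serving of chickpeas: uses 18 mg sodium, +2.2 mg iron (running total 9.7 mg).
Take 2 servings of broccoli: uses 100 mg sodium, +1.4 mg iron (running total 11.1 mg).
Take 2.023 servings of cheddar: uses 356 mg sodium, +0.6 mg iron (running total 11.7 mg).
Greedy by best ratio exhausts the sodium allowance optimally: 11.7 mg.

11.7 mg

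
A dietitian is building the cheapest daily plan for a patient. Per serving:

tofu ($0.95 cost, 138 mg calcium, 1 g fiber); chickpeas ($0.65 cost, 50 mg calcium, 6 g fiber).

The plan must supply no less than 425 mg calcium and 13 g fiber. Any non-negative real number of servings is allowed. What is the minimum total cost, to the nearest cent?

$3.46

A basic optimal solution has at most two foods positive. Try each food alone and each pair with both targets met exactly.
tofu only: max(425/138, 13/1) = 13 servings → $12.35.
chickpeas only: max(425/50, 13/6) = 8.5 servings → $5.53.
tofu + chickpeas with both tight: 2.442 servings and 1.76 servings → $3.46.
Cheapest feasible corner: $3.46.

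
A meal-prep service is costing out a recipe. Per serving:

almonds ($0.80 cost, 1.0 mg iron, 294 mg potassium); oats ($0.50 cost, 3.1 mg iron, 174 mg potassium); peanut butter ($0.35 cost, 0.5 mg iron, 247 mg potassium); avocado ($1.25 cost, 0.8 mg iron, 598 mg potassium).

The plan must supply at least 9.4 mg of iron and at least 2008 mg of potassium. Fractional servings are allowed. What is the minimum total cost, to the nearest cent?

Check every corner: each single food scaled to meet both minima, and each pair solved so both constraints bind.
almonds only: max(9.4/1.0, 2008/294) = 9.4 servings → $7.52.
oats only: max(9.4/3.1, 2008/174) = 11.54 servings → $5.77.
peanut butter only: max(9.4/0.5, 2008/247) = 18.8 servings → $6.58.
avocado only: max(9.4/0.8, 2008/598) = 11.75 servings → $14.69.
almonds + oats with both tight: 6.223 servings and 1.025 servings → $5.49.
almonds + peanut butter: the both-tight solution has a negative serving — not a feasible corner.
almonds + avocado: intersection lies outside the first quadrant.
oats + peanut butter with both tight: 1.942 servings and 6.762 servings → $3.34.
oats + avocado with both tight: 2.342 servings and 2.677 servings → $4.52.
peanut butter + avocado: the both-tight solution has a negative serving — not a feasible corner.
Cheapest feasible corner: $3.34.

$3.34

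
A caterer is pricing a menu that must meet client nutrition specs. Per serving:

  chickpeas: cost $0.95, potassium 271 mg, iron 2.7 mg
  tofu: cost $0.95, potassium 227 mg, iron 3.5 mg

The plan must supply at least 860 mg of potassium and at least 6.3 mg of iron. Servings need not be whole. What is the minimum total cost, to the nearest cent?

$3.01

Compare the cost at each extreme point of the feasible region.
chickpeas only: max(860/271, 6.3/2.7) = 3.173 servings → $3.01.
tofu only: max(860/227, 6.3/3.5) = 3.789 servings → $3.60.
chickpeas + tofu with both targets exact would need a negative amount; discard.
So the least-cost plan costs $3.01.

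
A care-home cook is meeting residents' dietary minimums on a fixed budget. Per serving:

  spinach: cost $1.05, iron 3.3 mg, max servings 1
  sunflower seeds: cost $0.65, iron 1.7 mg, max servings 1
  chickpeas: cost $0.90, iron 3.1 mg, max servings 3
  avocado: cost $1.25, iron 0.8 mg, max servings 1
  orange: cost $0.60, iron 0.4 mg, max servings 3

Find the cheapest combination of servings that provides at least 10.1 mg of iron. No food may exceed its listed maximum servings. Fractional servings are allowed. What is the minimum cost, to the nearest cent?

$2.95

Cost per mg of iron: chickpeas $0.2903, spinach $0.3182, sunflower seeds $0.3824, orange $1.5000, avocado $1.5625.
Take 3 servings of chickpeas: +9.3 mg iron for $2.70 (total $2.70, still need 0.8 mg).
Take 0.2424 servings of spinach: +0.8 mg iron for $0.25 (total $2.95, still need 0.0 mg).
Filling from the cheapest source first is optimal under one linear minimum: $2.95.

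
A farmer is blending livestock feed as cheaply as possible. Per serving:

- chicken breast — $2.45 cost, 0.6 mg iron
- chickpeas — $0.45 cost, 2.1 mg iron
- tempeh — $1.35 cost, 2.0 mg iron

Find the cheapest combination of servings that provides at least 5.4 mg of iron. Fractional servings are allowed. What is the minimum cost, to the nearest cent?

Cost per mg of iron: chickpeas $0.2143, tempeh $0.6750, chicken breast $4.0833.
With no serving limits, use only chickpeas: 5.4 mg / 2.1 mg = 2.571 servings × $0.45 = $1.16.

$1.16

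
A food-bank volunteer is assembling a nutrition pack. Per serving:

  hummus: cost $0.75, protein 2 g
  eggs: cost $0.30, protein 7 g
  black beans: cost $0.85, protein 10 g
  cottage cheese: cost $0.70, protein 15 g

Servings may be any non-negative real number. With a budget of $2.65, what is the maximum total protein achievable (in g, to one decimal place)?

61.8 g

Protein per dollar: eggs 23.33, cottage cheese 21.43, black beans 11.76, hummus 2.667.
With no serving limits, spend the whole cost allowance on eggs: $2.65 / $0.30 × 7 g = 61.8 g.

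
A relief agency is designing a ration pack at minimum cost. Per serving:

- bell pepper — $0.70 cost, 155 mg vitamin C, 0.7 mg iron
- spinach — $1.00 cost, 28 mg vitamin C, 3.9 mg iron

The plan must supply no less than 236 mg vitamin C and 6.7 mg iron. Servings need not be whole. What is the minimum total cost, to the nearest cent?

An LP optimum is at a vertex; with two nutrient constraints at most two foods are used. Check each candidate.
bell pepper only: max(236/155, 6.7/0.7) = 9.571 servings → $6.70.
spinach only: max(236/28, 6.7/3.9) = 8.429 servings → $8.43.
bell pepper + spinach with both tight: 1.253 servings and 1.493 servings → $2.37.
Cheapest feasible corner: $2.37.

$2.37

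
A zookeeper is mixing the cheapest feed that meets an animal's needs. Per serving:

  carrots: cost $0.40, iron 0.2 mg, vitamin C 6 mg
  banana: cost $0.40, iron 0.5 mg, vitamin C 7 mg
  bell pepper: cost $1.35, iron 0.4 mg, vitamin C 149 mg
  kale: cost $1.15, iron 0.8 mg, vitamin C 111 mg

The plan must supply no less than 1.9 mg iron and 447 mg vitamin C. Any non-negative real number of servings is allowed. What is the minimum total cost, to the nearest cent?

At the optimum either one food covers both requirements or two foods hit both targets exactly; no other combination can be cheaper.
carrots only: max(1.9/0.2, 447/6) = 74.5 servings → $29.80.
banana only: max(1.9/0.5, 447/7) = 63.86 servings → $25.54.
bell pepper only: max(1.9/0.4, 447/149) = 4.75 servings → $6.41.
kale only: max(1.9/0.8, 447/111) = 4.027 servings → $4.63.
carrots + banana: intersection lies outside the first quadrant.
carrots + bell pepper with both tight: 3.807 servings and 2.847 servings → $5.37.
carrots + kale with both targets exact would need a negative amount; discard.
banana + bell pepper with both tight: 1.455 servings and 2.932 servings → $4.54.
banana + kale: the both-tight solution has a negative serving — not a feasible corner.
bell pepper + kale with both tight: 1.961 servings and 1.394 servings → $4.25.
The minimum over all feasible corners is $4.25.

$4.25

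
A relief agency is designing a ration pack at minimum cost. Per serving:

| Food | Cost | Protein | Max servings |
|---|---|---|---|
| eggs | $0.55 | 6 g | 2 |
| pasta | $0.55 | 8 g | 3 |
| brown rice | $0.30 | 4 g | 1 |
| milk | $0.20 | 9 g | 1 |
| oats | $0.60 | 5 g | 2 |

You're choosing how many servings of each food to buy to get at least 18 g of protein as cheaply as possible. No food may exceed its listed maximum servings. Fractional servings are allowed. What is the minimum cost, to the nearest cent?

Cost per g of protein: milk $0.0222, pasta $0.0688, brown rice $0.0750, eggs $0.0917, oats $0.1200.
Take 1 serving of milk: +9.0 g protein for $0.20 (total $0.20, still need 9.0 g).
Take 1.125 servings of pasta: +9.0 g protein for $0.62 (total $0.82, still need 0.0 g).
Greedy by cheapest-per-g is optimal for a single linear constraint, so the minimum cost is $0.82.

$0.82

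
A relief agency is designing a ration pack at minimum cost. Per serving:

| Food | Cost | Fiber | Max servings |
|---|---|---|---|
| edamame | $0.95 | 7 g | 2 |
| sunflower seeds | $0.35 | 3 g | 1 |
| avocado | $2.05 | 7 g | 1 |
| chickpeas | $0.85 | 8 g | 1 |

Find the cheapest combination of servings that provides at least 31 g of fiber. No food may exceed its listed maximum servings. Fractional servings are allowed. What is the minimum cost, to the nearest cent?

$4.86

Cost per g of fiber: chickpeas $0.1062, sunflower seeds $0.1167, edamame $0.1357, avocado $0.2929.
Take 1 serving of chickpeas: +8.0 g fiber for $0.85 (total $0.85, still need 23.0 g).
Take 1 serving of sunflower seeds: +3.0 g fiber for $0.35 (total $1.20, still need 20.0 g).
Take 2 servings of edamame: +14.0 g fiber for $1.90 (total $3.10, still need 6.0 g).
Take 0.8571 servings of avocado: +6.0 g fiber for $1.76 (total $4.86, still need 0.0 g).
Filling from the cheapest source first is optimal under one linear minimum: $4.86.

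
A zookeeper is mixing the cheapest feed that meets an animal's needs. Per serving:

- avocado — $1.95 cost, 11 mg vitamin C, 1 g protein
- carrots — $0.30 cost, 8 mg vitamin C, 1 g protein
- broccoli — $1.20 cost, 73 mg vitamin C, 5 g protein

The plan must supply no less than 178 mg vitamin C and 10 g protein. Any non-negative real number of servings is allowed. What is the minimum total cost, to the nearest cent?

avocado only: max(178/11, 10/1) = 16.18 servings → $31.55.
carrots only: max(178/8, 10/1) = 22.25 servings → $6.67.
broccoli only: max(178/73, 10/5) = 2.438 servings → $2.93.
avocado + carrots: the both-tight solution has a negative serving — not a feasible corner.
avocado + broccoli with both targets exact would need a negative amount; discard.
carrots + broccoli with both targets exact would need a negative amount; discard.
So the least-cost plan costs $2.93.

$2.93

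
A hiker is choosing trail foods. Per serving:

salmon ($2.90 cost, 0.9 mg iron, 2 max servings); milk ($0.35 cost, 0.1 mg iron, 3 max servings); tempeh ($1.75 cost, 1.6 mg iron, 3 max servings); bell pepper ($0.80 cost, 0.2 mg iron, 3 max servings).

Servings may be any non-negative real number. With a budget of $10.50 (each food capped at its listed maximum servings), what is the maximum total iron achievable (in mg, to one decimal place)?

6.4 mg

Iron per dollar: tempeh 0.9143, salmon 0.3103, milk 0.2857, bell pepper 0.25.
Take 3 servings of tempeh: spends $5.25, +4.8 mg iron (running total 4.8 mg).
Take 1.81 servings of salmon: spends $5.25, +1.6 mg iron (running total 6.4 mg).
Greedy by best ratio exhausts the cost allowance optimally: 6.4 mg.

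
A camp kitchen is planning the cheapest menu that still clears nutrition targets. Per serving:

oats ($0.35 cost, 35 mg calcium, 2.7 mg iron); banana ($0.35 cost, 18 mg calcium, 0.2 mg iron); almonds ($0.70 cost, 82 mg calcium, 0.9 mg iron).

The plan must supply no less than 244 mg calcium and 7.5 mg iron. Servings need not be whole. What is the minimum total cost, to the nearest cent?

$2.19

A basic optimal solution has at most two foods positive. Try each food alone and each pair with both targets met exactly.
oats only: max(244/35, 7.5/2.7) = 6.971 servings → $2.44.
banana only: max(244/18, 7.5/0.2) = 37.5 servings → $13.12.
almonds only: max(244/82, 7.5/0.9) = 8.333 servings → $5.83.
oats + banana with both tight: 2.072 servings and 9.526 servings → $4.06.
oats + almonds with both tight: 2.082 servings and 2.087 servings → $2.19.
banana + almonds with both targets exact would need a negative amount; discard.
So the least-cost plan costs $2.19.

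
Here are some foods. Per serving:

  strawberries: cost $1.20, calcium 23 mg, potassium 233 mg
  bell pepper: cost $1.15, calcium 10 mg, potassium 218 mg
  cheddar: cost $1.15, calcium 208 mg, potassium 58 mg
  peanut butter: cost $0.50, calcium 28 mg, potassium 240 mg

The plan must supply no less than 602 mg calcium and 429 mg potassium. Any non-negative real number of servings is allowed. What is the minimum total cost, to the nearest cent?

$3.72

At the optimum either one food covers both requirements or two foods hit both targets exactly; no other combination can be cheaper.
strawberries only: max(602/23, 429/233) = 26.17 servings → $31.41.
bell pepper only: max(602/10, 429/218) = 60.2 servings → $69.23.
cheddar only: max(602/208, 429/58) = 7.397 servings → $8.51.
peanut butter only: max(602/28, 429/240) = 21.5 servings → $10.75.
strawberries + bell pepper: intersection lies outside the first quadrant.
strawberries + cheddar with both tight: 1.152 servings and 2.767 servings → $4.56.
strawberries + peanut butter: intersection lies outside the first quadrant.
bell pepper + cheddar with both tight: 1.213 servings and 2.836 servings → $4.66.
bell pepper + peanut butter with both targets exact would need a negative amount; discard.
cheddar + peanut butter with both tight: 2.743 servings and 1.125 servings → $3.72.
The minimum over all feasible corners is $3.72.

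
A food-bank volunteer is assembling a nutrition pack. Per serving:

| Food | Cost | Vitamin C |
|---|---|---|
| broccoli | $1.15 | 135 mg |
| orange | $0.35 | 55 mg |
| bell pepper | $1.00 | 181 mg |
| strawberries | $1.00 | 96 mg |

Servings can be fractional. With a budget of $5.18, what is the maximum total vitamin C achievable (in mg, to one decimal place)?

937.6 mg

Vitamin C per dollar: bell pepper 181, orange 157.1, broccoli 117.4, strawberries 96.
With no serving limits, spend the whole cost allowance on bell pepper: $5.18 / $1.00 × 181 mg = 937.6 mg.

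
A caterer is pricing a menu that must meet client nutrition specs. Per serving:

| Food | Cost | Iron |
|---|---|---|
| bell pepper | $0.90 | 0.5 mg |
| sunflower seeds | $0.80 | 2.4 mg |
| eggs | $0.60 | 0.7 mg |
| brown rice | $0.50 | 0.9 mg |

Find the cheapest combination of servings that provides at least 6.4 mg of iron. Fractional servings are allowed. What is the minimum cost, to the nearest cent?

Cost per mg of iron: sunflower seeds $0.3333, brown rice $0.5556, eggs $0.8571, bell pepper $1.8000.
With no serving limits, use only sunflower seeds: 6.4 mg / 2.4 mg = 2.667 servings × $0.80 = $2.13.

$2.13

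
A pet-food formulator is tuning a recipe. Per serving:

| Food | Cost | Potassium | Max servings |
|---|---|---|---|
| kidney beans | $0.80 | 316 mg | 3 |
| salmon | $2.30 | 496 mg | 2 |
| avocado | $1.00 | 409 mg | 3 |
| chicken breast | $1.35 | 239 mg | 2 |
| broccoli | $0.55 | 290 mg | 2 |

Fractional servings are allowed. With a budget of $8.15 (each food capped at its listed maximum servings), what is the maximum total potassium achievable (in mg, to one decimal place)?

3110.8 mg

Potassium per dollar: broccoli 527.3, avocado 409, kidney beans 395, salmon 215.7, chicken breast 177.
Take 2 servings of broccoli: spends $1.10, +580.0 mg potassium (running total 580.0 mg).
Take 3 servings of avocado: spends $3.00, +1227.0 mg potassium (running total 1807.0 mg).
Take 3 servings of kidney beans: spends $2.40, +948.0 mg potassium (running total 2755.0 mg).
Take 0.7174 servings of salmon: spends $1.65, +355.8 mg potassium (running total 3110.8 mg).
Greedy by best ratio exhausts the cost allowance optimally: 3110.8 mg.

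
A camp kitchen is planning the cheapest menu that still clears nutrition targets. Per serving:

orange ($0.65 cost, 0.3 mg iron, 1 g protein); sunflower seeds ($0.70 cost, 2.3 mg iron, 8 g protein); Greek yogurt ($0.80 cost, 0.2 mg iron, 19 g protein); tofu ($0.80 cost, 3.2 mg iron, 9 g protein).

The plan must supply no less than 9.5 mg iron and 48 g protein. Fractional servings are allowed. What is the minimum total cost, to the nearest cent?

An LP optimum is at a vertex; with two nutrient constraints at most two foods are used. Check each candidate.
orange only: max(9.5/0.3, 48/1) = 48 servings → $31.20.
sunflower seeds only: max(9.5/2.3, 48/8) = 6 servings → $4.20.
Greek yogurt only: max(9.5/0.2, 48/19) = 47.5 servings → $38.00.
tofu only: max(9.5/3.2, 48/9) = 5.333 servings → $4.27.
orange + sunflower seeds: intersection lies outside the first quadrant.
orange + Greek yogurt with both tight: 31.07 servings and 0.8909 servings → $20.91.
orange + tofu: the both-tight solution has a negative serving — not a feasible corner.
sunflower seeds + Greek yogurt with both tight: 4.059 servings and 0.8171 servings → $3.50.
sunflower seeds + tofu with both targets exact would need a negative amount; discard.
Greek yogurt + tofu with both tight: 1.154 servings and 2.897 servings → $3.24.
The minimum over all feasible corners is $3.24.

$3.24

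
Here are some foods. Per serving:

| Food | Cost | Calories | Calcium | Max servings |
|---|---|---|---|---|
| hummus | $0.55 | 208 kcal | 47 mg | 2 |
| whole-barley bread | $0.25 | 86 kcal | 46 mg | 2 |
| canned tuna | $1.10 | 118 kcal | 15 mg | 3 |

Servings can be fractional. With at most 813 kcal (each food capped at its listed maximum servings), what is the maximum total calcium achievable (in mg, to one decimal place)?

214.6 mg

Calcium per kcal: whole-barley bread 0.5349, hummus 0.226, canned tuna 0.1271.
Take 2 servings of whole-barley bread: uses 172 kcal, +92.0 mg calcium (running total 92.0 mg).
Take 2 servings of hummus: uses 416 kcal, +94.0 mg calcium (running total 186.0 mg).
Take 1.907 servings of canned tuna: uses 225 kcal, +28.6 mg calcium (running total 214.6 mg).
Greedy by best ratio exhausts the calories allowance optimally: 214.6 mg.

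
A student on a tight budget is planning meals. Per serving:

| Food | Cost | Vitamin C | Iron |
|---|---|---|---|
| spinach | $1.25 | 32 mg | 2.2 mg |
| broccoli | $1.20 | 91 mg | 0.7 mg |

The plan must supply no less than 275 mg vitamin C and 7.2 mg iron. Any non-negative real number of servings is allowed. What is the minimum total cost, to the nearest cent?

spinach only: max(275/32, 7.2/2.2) = 8.594 servings → $10.74.
broccoli only: max(275/91, 7.2/0.7) = 10.29 servings → $12.34.
spinach + broccoli with both tight: 2.602 servings and 2.107 servings → $5.78.
Cheapest feasible corner: $5.78.

$5.78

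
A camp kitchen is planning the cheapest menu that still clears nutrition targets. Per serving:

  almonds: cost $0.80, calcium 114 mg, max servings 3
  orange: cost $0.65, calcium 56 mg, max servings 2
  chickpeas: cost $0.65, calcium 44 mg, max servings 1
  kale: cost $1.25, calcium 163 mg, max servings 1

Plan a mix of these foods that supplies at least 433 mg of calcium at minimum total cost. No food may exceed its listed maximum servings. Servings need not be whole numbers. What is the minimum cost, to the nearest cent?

Cost per mg of calcium: almonds $0.0070, kale $0.0077, orange $0.0116, chickpeas $0.0148.
Take 3 servings of almonds: +342.0 mg calcium for $2.40 (total $2.40, still need 91.0 mg).
Take 0.5583 servings of kale: +91.0 mg calcium for $0.70 (total $3.10, still need 0.0 mg).
Filling from the cheapest source first is optimal under one linear minimum: $3.10.

$3.10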